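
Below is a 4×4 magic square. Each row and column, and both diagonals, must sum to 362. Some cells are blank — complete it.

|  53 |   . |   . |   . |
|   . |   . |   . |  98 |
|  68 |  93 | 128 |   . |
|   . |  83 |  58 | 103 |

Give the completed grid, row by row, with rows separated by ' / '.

53 108 113 88 / 123 78 63 98 / 68 93 128 73 / 118 83 58 103

Using row 3: 68 + 93 + 128 + ? → (3,4) = 362 − 289 = 73.
The remaining cell in row 4 is (4,1) = 362 − 244 = 118.
The remaining cell in column 1 is (2,1) = 362 − 239 = 123.
Column 4: 98 + 73 + 103 + ? = 362, so (1,4) = 88.
Main diagonal: 53 + 128 + 103 + ? = 362, so (2,2) = 78.
Anti-diagonal needs 362; the known cells sum to 299, so (2,3) = 63.
From column 2, 362 − (78 + 93 + 83) gives (1,2) = 108.
From column 3, 362 − (63 + 128 + 58) gives (1,3) = 113.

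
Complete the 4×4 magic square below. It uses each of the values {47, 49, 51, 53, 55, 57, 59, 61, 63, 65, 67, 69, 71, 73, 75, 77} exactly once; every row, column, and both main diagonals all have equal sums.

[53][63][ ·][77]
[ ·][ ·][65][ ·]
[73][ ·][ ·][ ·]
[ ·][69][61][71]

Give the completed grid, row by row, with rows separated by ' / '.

The 16 entries sum to 992, so each line sums to 992/4 = 248.
Using row 1: 53 + 63 + 77 + ? → (1,3) = 248 − 193 = 55.
Row 4 must total 248; the given cells sum to 201, so (4,1) = 47.
The remaining cell in column 1 is (2,1) = 248 − 173 = 75.
Column 3 needs 248; the known cells sum to 181, so (3,3) = 67.
The remaining cell in main diagonal is (2,2) = 248 − 191 = 57.
The remaining cell in anti-diagonal is (3,2) = 248 − 189 = 59.
Row 2: 75 + 57 + 65 + ? = 248, so (2,4) = 51.
Using row 3: 73 + 59 + 67 + ? → (3,4) = 248 − 199 = 49.

53 63 55 77 / 75 57 65 51 / 73 59 67 49 / 47 69 61 71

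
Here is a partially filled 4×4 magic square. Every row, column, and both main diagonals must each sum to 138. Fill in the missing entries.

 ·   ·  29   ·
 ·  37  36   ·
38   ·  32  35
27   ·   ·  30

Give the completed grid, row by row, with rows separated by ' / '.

The remaining cell in row 3 is (3,2) = 138 − 105 = 33.
Column 3 must total 138; the given cells sum to 97, so (4,3) = 41.
Main diagonal needs 138; the known cells sum to 99, so (1,1) = 39.
Anti-diagonal must total 138; the given cells sum to 96, so (1,4) = 42.
From row 1, 138 − (39 + 29 + 42) gives (1,2) = 28.
Row 4 needs 138; the known cells sum to 98, so (4,2) = 40.
Using column 1: 39 + 38 + 27 + ? → (2,1) = 138 − 104 = 34.
From column 4, 138 − (42 + 35 + 30) gives (2,4) = 31.

39 28 29 42 / 34 37 36 31 / 38 33 32 35 / 27 40 41 30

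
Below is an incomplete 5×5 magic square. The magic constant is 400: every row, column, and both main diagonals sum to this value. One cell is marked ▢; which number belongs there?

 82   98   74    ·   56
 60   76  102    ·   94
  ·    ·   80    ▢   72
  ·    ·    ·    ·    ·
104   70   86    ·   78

96

Row 1 needs 400; the known cells sum to 310, so (1,4) = 90.
Row 2 must total 400; the given cells sum to 332, so (2,4) = 68.
Row 5 must total 400; the given cells sum to 338, so (5,4) = 62.
Column 3 must total 400; the given cells sum to 342, so (4,3) = 58.
Using column 5: 56 + 94 + 72 + 78 + ? → (4,5) = 400 − 300 = 100.
Using main diagonal: 82 + 76 + 80 + 78 + ? → (4,4) = 400 − 316 = 84.
Using anti-diagonal: 56 + 68 + 80 + 104 + ? → (4,2) = 400 − 308 = 92.
The remaining cell in row 4 is (4,1) = 400 − 334 = 66.
Column 1 must total 400; the given cells sum to 312, so (3,1) = 88.
Column 2: 98 + 76 + 92 + 70 + ? = 400, so (3,2) = 64.
Using column 4: 90 + 68 + 84 + 62 + ? → (3,4) = 400 − 304 = 96.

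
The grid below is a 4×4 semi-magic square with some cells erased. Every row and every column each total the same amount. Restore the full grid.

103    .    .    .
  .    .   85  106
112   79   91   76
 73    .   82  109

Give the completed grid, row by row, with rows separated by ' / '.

Row 3 is already complete: 112 + 79 + 91 + 76 = 358, so that is the magic constant.
From row 4, 358 − (73 + 82 + 109) gives (4,2) = 94.
Column 1 must total 358; the given cells sum to 288, so (2,1) = 70.
The remaining cell in column 3 is (1,3) = 358 − 258 = 100.
Column 4 must total 358; the given cells sum to 291, so (1,4) = 67.
The remaining cell in row 1 is (1,2) = 358 − 270 = 88.
From row 2, 358 − (70 + 85 + 106) gives (2,2) = 97.

103 88 100 67 / 70 97 85 106 / 112 79 91 76 / 73 94 82 109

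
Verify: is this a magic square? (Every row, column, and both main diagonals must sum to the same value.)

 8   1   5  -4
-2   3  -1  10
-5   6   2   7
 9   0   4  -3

Row 1: 8 + 1 + 5 + (-4) = 10.
Row 2: -2 + 3 + (-1) + 10 = 10.
Row 3: -5 + 6 + 2 + 7 = 10.
Row 4: 9 + 0 + 4 + (-3) = 10.
Column 1: 8 + (-2) + (-5) + 9 = 10.
Column 2: 1 + 3 + 6 + 0 = 10.
Column 3: 5 + (-1) + 2 + 4 = 10.
Column 4: -4 + 10 + 7 + (-3) = 10.
Main diagonal: 8 + 3 + 2 + (-3) = 10.
Anti-diagonal: -4 + (-1) + 6 + 9 = 10.
All lines sum to 10.

Yes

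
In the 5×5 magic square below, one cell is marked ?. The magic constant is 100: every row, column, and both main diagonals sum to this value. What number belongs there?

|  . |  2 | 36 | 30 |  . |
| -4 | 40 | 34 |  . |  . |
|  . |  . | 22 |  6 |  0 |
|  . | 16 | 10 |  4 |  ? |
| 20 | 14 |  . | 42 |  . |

38

Column 2 needs 100; the known cells sum to 72, so (3,2) = 28.
Using column 3: 36 + 34 + 22 + 10 + ? → (5,3) = 100 − 102 = -2.
Column 4 needs 100; the known cells sum to 82, so (2,4) = 18.
The remaining cell in anti-diagonal is (1,5) = 100 − 76 = 24.
The remaining cell in row 1 is (1,1) = 100 − 92 = 8.
Row 2 must total 100; the given cells sum to 88, so (2,5) = 12.
The remaining cell in row 3 is (3,1) = 100 − 56 = 44.
The remaining cell in row 5 is (5,5) = 100 − 74 = 26.
Using column 1: 8 + (-4) + 44 + 20 + ? → (4,1) = 100 − 68 = 32.
From column 5, 100 − (24 + 12 + 0 + 26) gives (4,5) = 38.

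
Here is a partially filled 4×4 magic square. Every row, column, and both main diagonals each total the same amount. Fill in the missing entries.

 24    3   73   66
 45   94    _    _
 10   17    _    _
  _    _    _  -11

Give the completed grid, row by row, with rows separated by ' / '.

24 3 73 66 / 45 94 -4 31 / 10 17 59 80 / 87 52 38 -11

Row 1 is already complete: 24 + 3 + 73 + 66 = 166, so that is the magic constant.
Column 1: 24 + 45 + 10 + ? = 166, so (4,1) = 87.
Column 2 must total 166; the given cells sum to 114, so (4,2) = 52.
Using main diagonal: 24 + 94 + (-11) + ? → (3,3) = 166 − 107 = 59.
From anti-diagonal, 166 − (66 + 17 + 87) gives (2,3) = -4.
Row 2 needs 166; the known cells sum to 135, so (2,4) = 31.
Row 3 must total 166; the given cells sum to 86, so (3,4) = 80.
Row 4 must total 166; the given cells sum to 128, so (4,3) = 38.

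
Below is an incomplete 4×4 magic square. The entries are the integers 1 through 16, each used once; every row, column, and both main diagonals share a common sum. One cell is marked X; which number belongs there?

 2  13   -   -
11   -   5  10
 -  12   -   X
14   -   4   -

6

The entries are 1 through 16, which sum to 136, so each line sums to 136/4 = 34.
Row 2 must total 34; the given cells sum to 26, so (2,2) = 8.
From column 1, 34 − (2 + 11 + 14) gives (3,1) = 7.
Column 2: 13 + 8 + 12 + ? = 34, so (4,2) = 1.
Using anti-diagonal: 5 + 12 + 14 + ? → (1,4) = 34 − 31 = 3.
Row 1 must total 34; the given cells sum to 18, so (1,3) = 16.
Using row 4: 14 + 1 + 4 + ? → (4,4) = 34 − 19 = 15.
The remaining cell in column 3 is (3,3) = 34 − 25 = 9.
Using column 4: 3 + 10 + 15 + ? → (3,4) = 34 − 28 = 6.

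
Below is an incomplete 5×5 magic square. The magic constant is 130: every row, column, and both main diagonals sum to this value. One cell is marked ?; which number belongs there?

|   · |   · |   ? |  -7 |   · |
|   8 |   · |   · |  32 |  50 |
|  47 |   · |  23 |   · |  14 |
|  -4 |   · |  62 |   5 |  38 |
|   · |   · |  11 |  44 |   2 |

35

Row 4: -4 + 62 + 5 + 38 + ? = 130, so (4,2) = 29.
The remaining cell in column 4 is (3,4) = 130 − 74 = 56.
Using column 5: 50 + 14 + 38 + 2 + ? → (1,5) = 130 − 104 = 26.
Anti-diagonal: 26 + 32 + 23 + 29 + ? = 130, so (5,1) = 20.
From row 3, 130 − (47 + 23 + 56 + 14) gives (3,2) = -10.
From row 5, 130 − (20 + 11 + 44 + 2) gives (5,2) = 53.
Column 1: 8 + 47 + (-4) + 20 + ? = 130, so (1,1) = 59.
Main diagonal: 59 + 23 + 5 + 2 + ? = 130, so (2,2) = 41.
Row 2 must total 130; the given cells sum to 131, so (2,3) = -1.
From column 2, 130 − (41 + (-10) + 29 + 53) gives (1,2) = 17.
From column 3, 130 − (-1 + 23 + 62 + 11) gives (1,3) = 35.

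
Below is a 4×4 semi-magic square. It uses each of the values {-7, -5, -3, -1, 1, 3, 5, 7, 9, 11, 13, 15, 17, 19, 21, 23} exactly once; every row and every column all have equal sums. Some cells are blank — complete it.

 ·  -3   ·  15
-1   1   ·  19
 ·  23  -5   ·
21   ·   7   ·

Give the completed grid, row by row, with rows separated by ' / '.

3 -3 17 15 / -1 1 13 19 / 9 23 -5 5 / 21 11 7 -7

The 16 entries sum to 128, so each line sums to 128/4 = 32.
Row 2 must total 32; the given cells sum to 19, so (2,3) = 13.
Using column 2: -3 + 1 + 23 + ? → (4,2) = 32 − 21 = 11.
Column 3 must total 32; the given cells sum to 15, so (1,3) = 17.
Using row 1: -3 + 17 + 15 + ? → (1,1) = 32 − 29 = 3.
Using row 4: 21 + 11 + 7 + ? → (4,4) = 32 − 39 = -7.
Column 1 needs 32; the known cells sum to 23, so (3,1) = 9.
Column 4: 15 + 19 + (-7) + ? = 32, so (3,4) = 5.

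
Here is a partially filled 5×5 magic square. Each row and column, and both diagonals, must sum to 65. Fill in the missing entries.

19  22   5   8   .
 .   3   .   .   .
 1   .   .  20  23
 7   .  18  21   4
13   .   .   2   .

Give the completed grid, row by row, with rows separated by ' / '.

19 22 5 8 11 / 25 3 6 14 17 / 1 9 12 20 23 / 7 15 18 21 4 / 13 16 24 2 10

Row 1: 19 + 22 + 5 + 8 + ? = 65, so (1,5) = 11.
Row 4 needs 65; the known cells sum to 50, so (4,2) = 15.
Column 1 must total 65; the given cells sum to 40, so (2,1) = 25.
Using column 4: 8 + 20 + 21 + 2 + ? → (2,4) = 65 − 51 = 14.
Anti-diagonal: 11 + 14 + 15 + 13 + ? = 65, so (3,3) = 12.
From row 3, 65 − (1 + 12 + 20 + 23) gives (3,2) = 9.
Column 2: 22 + 3 + 9 + 15 + ? = 65, so (5,2) = 16.
Using main diagonal: 19 + 3 + 12 + 21 + ? → (5,5) = 65 − 55 = 10.
Row 5 needs 65; the known cells sum to 41, so (5,3) = 24.
Column 3 needs 65; the known cells sum to 59, so (2,3) = 6.
Column 5 needs 65; the known cells sum to 48, so (2,5) = 17.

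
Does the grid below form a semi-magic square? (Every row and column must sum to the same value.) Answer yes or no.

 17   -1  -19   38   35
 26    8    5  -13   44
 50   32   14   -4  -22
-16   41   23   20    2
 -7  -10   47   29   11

Row 1: 17 + (-1) + (-19) + 38 + 35 = 70.
Row 2: 26 + 8 + 5 + (-13) + 44 = 70.
Row 3: 50 + 32 + 14 + (-4) + (-22) = 70.
Row 4: -16 + 41 + 23 + 20 + 2 = 70.
Row 5: -7 + (-10) + 47 + 29 + 11 = 70.
Column 1: 17 + 26 + 50 + (-16) + (-7) = 70.
Column 2: -1 + 8 + 32 + 41 + (-10) = 70.
Column 3: -19 + 5 + 14 + 23 + 47 = 70.
Column 4: 38 + (-13) + (-4) + 20 + 29 = 70.
Column 5: 35 + 44 + (-22) + 2 + 11 = 70.
All lines sum to 70.

Yes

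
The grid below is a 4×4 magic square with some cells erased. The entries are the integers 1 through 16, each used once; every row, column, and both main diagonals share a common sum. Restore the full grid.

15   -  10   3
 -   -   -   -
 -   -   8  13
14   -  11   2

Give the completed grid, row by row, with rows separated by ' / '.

15 6 10 3 / 4 9 5 16 / 1 12 8 13 / 14 7 11 2

The entries are 1 through 16, which sum to 136, so each line sums to 136/4 = 34.
Row 1 must total 34; the given cells sum to 28, so (1,2) = 6.
Row 4: 14 + 11 + 2 + ? = 34, so (4,2) = 7.
From column 3, 34 − (10 + 8 + 11) gives (2,3) = 5.
From column 4, 34 − (3 + 13 + 2) gives (2,4) = 16.
Main diagonal needs 34; the known cells sum to 25, so (2,2) = 9.
From anti-diagonal, 34 − (3 + 5 + 14) gives (3,2) = 12.
From row 2, 34 − (9 + 5 + 16) gives (2,1) = 4.
Row 3 must total 34; the given cells sum to 33, so (3,1) = 1.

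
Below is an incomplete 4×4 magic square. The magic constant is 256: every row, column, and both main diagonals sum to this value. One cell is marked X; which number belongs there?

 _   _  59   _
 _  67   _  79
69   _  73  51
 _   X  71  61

The remaining cell in row 3 is (3,2) = 256 − 193 = 63.
The remaining cell in column 3 is (2,3) = 256 − 203 = 53.
From column 4, 256 − (79 + 51 + 61) gives (1,4) = 65.
Main diagonal must total 256; the given cells sum to 201, so (1,1) = 55.
Using anti-diagonal: 65 + 53 + 63 + ? → (4,1) = 256 − 181 = 75.
Row 1 needs 256; the known cells sum to 179, so (1,2) = 77.
Using row 2: 67 + 53 + 79 + ? → (2,1) = 256 − 199 = 57.
Row 4 must total 256; the given cells sum to 207, so (4,2) = 49.

49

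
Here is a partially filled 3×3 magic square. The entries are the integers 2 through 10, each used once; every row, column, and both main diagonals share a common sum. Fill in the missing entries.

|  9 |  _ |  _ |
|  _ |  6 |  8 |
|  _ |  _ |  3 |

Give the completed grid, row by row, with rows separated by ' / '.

The entries are 2 through 10, which sum to 54, so each line sums to 54/3 = 18.
From row 2, 18 − (6 + 8) gives (2,1) = 4.
Column 1: 9 + 4 + ? = 18, so (3,1) = 5.
Column 3: 8 + 3 + ? = 18, so (1,3) = 7.
Using row 1: 9 + 7 + ? → (1,2) = 18 − 16 = 2.
Row 3 must total 18; the given cells sum to 8, so (3,2) = 10.

9 2 7 / 4 6 8 / 5 10 3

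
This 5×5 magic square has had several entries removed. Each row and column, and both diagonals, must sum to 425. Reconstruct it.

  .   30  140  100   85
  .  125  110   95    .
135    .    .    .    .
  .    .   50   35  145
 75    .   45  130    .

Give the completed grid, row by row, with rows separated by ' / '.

Row 1: 30 + 140 + 100 + 85 + ? = 425, so (1,1) = 70.
Column 3: 140 + 110 + 50 + 45 + ? = 425, so (3,3) = 80.
Column 4 needs 425; the known cells sum to 360, so (3,4) = 65.
The remaining cell in main diagonal is (5,5) = 425 − 310 = 115.
Anti-diagonal needs 425; the known cells sum to 335, so (4,2) = 90.
Row 4: 90 + 50 + 35 + 145 + ? = 425, so (4,1) = 105.
Using row 5: 75 + 45 + 130 + 115 + ? → (5,2) = 425 − 365 = 60.
Using column 1: 70 + 135 + 105 + 75 + ? → (2,1) = 425 − 385 = 40.
From column 2, 425 − (30 + 125 + 90 + 60) gives (3,2) = 120.
Row 2 must total 425; the given cells sum to 370, so (2,5) = 55.
Using row 3: 135 + 120 + 80 + 65 + ? → (3,5) = 425 − 400 = 25.

70 30 140 100 85 / 40 125 110 95 55 / 135 120 80 65 25 / 105 90 50 35 145 / 75 60 45 130 115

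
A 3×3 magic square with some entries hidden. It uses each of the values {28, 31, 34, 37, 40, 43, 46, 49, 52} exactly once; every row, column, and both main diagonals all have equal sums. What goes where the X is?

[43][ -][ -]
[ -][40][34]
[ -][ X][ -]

The 9 entries sum to 360, so each line sums to 360/3 = 120.
The remaining cell in row 2 is (2,1) = 120 − 74 = 46.
The remaining cell in column 1 is (3,1) = 120 − 89 = 31.
From main diagonal, 120 − (43 + 40) gives (3,3) = 37.
Anti-diagonal must total 120; the given cells sum to 71, so (1,3) = 49.
Using row 1: 43 + 49 + ? → (1,2) = 120 − 92 = 28.
Row 3 must total 120; the given cells sum to 68, so (3,2) = 52.

52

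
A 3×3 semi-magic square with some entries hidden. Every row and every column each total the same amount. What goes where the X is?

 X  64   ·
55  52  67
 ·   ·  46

49

Row 2 is complete and sums to 174; that is the magic constant.
The remaining cell in column 2 is (3,2) = 174 − 116 = 58.
Using column 3: 67 + 46 + ? → (1,3) = 174 − 113 = 61.
The remaining cell in row 1 is (1,1) = 174 − 125 = 49.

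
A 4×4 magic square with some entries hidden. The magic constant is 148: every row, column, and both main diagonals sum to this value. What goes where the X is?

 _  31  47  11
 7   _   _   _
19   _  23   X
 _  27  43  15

67

The remaining cell in row 1 is (1,1) = 148 − 89 = 59.
Using row 4: 27 + 43 + 15 + ? → (4,1) = 148 − 85 = 63.
Column 3: 47 + 23 + 43 + ? = 148, so (2,3) = 35.
Main diagonal needs 148; the known cells sum to 97, so (2,2) = 51.
The remaining cell in anti-diagonal is (3,2) = 148 − 109 = 39.
The remaining cell in row 2 is (2,4) = 148 − 93 = 55.
Row 3 needs 148; the known cells sum to 81, so (3,4) = 67.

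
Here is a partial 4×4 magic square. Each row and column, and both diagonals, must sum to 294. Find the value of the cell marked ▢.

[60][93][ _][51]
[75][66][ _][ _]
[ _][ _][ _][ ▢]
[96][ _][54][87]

Row 1: 60 + 93 + 51 + ? = 294, so (1,3) = 90.
Row 4: 96 + 54 + 87 + ? = 294, so (4,2) = 57.
From column 1, 294 − (60 + 75 + 96) gives (3,1) = 63.
Column 2 needs 294; the known cells sum to 216, so (3,2) = 78.
Main diagonal needs 294; the known cells sum to 213, so (3,3) = 81.
Using anti-diagonal: 51 + 78 + 96 + ? → (2,3) = 294 − 225 = 69.
Using row 2: 75 + 66 + 69 + ? → (2,4) = 294 − 210 = 84.
Row 3 must total 294; the given cells sum to 222, so (3,4) = 72.

72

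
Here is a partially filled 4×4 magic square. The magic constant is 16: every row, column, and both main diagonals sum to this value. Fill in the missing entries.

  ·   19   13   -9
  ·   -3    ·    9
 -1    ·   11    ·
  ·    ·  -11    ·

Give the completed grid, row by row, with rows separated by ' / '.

-7 19 13 -9 / 7 -3 3 9 / -1 5 11 1 / 17 -5 -11 15

Row 1: 19 + 13 + (-9) + ? = 16, so (1,1) = -7.
From column 3, 16 − (13 + 11 + (-11)) gives (2,3) = 3.
Main diagonal needs 16; the known cells sum to 1, so (4,4) = 15.
Row 2 must total 16; the given cells sum to 9, so (2,1) = 7.
From column 1, 16 − (-7 + 7 + (-1)) gives (4,1) = 17.
Column 4 must total 16; the given cells sum to 15, so (3,4) = 1.
Using anti-diagonal: -9 + 3 + 17 + ? → (3,2) = 16 − 11 = 5.
Row 4 needs 16; the known cells sum to 21, so (4,2) = -5.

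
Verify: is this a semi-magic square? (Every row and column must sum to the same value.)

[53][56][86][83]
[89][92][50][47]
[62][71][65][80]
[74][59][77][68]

Yes

Row 1: 53 + 56 + 86 + 83 = 278.
Row 2: 89 + 92 + 50 + 47 = 278.
Row 3: 62 + 71 + 65 + 80 = 278.
Row 4: 74 + 59 + 77 + 68 = 278.
Column 1: 53 + 89 + 62 + 74 = 278.
Column 2: 56 + 92 + 71 + 59 = 278.
Column 3: 86 + 50 + 65 + 77 = 278.
Column 4: 83 + 47 + 80 + 68 = 278.
All lines sum to 278.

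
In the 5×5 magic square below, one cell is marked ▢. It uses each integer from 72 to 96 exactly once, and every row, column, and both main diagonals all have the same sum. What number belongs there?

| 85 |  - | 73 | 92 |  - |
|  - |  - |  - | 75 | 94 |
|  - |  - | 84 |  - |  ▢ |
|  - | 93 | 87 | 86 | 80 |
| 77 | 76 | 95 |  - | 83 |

72

The entries are 72 through 96, which sum to 2100, so each line sums to 2100/5 = 420.
Row 4 needs 420; the known cells sum to 346, so (4,1) = 74.
Row 5: 77 + 76 + 95 + 83 + ? = 420, so (5,4) = 89.
From column 3, 420 − (73 + 84 + 87 + 95) gives (2,3) = 81.
Column 4 must total 420; the given cells sum to 342, so (3,4) = 78.
Using main diagonal: 85 + 84 + 86 + 83 + ? → (2,2) = 420 − 338 = 82.
Using anti-diagonal: 75 + 84 + 93 + 77 + ? → (1,5) = 420 − 329 = 91.
Using row 1: 85 + 73 + 92 + 91 + ? → (1,2) = 420 − 341 = 79.
From row 2, 420 − (82 + 81 + 75 + 94) gives (2,1) = 88.
Column 1: 85 + 88 + 74 + 77 + ? = 420, so (3,1) = 96.
Using column 2: 79 + 82 + 93 + 76 + ? → (3,2) = 420 − 330 = 90.
Column 5 must total 420; the given cells sum to 348, so (3,5) = 72.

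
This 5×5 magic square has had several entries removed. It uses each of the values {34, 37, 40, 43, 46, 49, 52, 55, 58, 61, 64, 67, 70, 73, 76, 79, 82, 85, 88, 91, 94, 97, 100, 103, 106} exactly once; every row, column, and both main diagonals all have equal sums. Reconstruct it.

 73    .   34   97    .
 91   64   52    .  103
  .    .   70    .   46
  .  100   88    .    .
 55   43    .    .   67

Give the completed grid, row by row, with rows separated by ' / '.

73 61 34 97 85 / 91 64 52 40 103 / 94 82 70 58 46 / 37 100 88 76 49 / 55 43 106 79 67

The 25 entries sum to 1750, so each line sums to 1750/5 = 350.
Row 2 must total 350; the given cells sum to 310, so (2,4) = 40.
Column 3 needs 350; the known cells sum to 244, so (5,3) = 106.
The remaining cell in main diagonal is (4,4) = 350 − 274 = 76.
Anti-diagonal: 40 + 70 + 100 + 55 + ? = 350, so (1,5) = 85.
Row 1: 73 + 34 + 97 + 85 + ? = 350, so (1,2) = 61.
Row 5: 55 + 43 + 106 + 67 + ? = 350, so (5,4) = 79.
Column 2 needs 350; the known cells sum to 268, so (3,2) = 82.
The remaining cell in column 4 is (3,4) = 350 − 292 = 58.
Using column 5: 85 + 103 + 46 + 67 + ? → (4,5) = 350 − 301 = 49.
Row 3 must total 350; the given cells sum to 256, so (3,1) = 94.
Row 4 must total 350; the given cells sum to 313, so (4,1) = 37.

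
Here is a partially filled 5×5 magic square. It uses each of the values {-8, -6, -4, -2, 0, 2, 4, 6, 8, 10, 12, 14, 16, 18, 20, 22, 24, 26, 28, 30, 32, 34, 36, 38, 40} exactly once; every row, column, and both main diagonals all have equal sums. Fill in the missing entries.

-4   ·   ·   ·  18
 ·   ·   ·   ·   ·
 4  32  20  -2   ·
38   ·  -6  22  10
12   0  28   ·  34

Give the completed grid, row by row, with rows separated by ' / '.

-4 24 2 40 18 / 30 8 36 14 -8 / 4 32 20 -2 26 / 38 16 -6 22 10 / 12 0 28 6 34

The 25 entries sum to 400, so each line sums to 400/5 = 80.
Row 3 must total 80; the given cells sum to 54, so (3,5) = 26.
Row 4: 38 + (-6) + 22 + 10 + ? = 80, so (4,2) = 16.
Row 5: 12 + 0 + 28 + 34 + ? = 80, so (5,4) = 6.
From column 1, 80 − (-4 + 4 + 38 + 12) gives (2,1) = 30.
Column 5 needs 80; the known cells sum to 88, so (2,5) = -8.
The remaining cell in main diagonal is (2,2) = 80 − 72 = 8.
Anti-diagonal must total 80; the given cells sum to 66, so (2,4) = 14.
Row 2 must total 80; the given cells sum to 44, so (2,3) = 36.
Column 2: 8 + 32 + 16 + 0 + ? = 80, so (1,2) = 24.
The remaining cell in column 3 is (1,3) = 80 − 78 = 2.
The remaining cell in column 4 is (1,4) = 80 − 40 = 40.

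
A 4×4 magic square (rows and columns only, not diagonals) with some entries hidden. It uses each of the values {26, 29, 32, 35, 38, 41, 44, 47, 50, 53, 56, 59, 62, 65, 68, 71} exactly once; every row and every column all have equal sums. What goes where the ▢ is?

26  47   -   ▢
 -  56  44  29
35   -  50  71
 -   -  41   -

62

The 16 entries sum to 776, so each line sums to 776/4 = 194.
Using row 2: 56 + 44 + 29 + ? → (2,1) = 194 − 129 = 65.
Row 3 must total 194; the given cells sum to 156, so (3,2) = 38.
The remaining cell in column 1 is (4,1) = 194 − 126 = 68.
The remaining cell in column 2 is (4,2) = 194 − 141 = 53.
Column 3 must total 194; the given cells sum to 135, so (1,3) = 59.
The remaining cell in row 1 is (1,4) = 194 − 132 = 62.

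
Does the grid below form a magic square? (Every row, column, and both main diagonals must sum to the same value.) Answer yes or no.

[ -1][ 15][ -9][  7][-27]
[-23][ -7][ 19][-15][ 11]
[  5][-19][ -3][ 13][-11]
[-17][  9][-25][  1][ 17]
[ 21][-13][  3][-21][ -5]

Row 1: -1 + 15 + (-9) + 7 + (-27) = -15.
Row 2: -23 + (-7) + 19 + (-15) + 11 = -15.
Row 3: 5 + (-19) + (-3) + 13 + (-11) = -15.
Row 4: -17 + 9 + (-25) + 1 + 17 = -15.
Row 5: 21 + (-13) + 3 + (-21) + (-5) = -15.
Column 1: -1 + (-23) + 5 + (-17) + 21 = -15.
Column 2: 15 + (-7) + (-19) + 9 + (-13) = -15.
Column 3: -9 + 19 + (-3) + (-25) + 3 = -15.
Column 4: 7 + (-15) + 13 + 1 + (-21) = -15.
Column 5: -27 + 11 + (-11) + 17 + (-5) = -15.
Main diagonal: -1 + (-7) + (-3) + 1 + (-5) = -15.
Anti-diagonal: -27 + (-15) + (-3) + 9 + 21 = -15.
All lines sum to -15.

Yes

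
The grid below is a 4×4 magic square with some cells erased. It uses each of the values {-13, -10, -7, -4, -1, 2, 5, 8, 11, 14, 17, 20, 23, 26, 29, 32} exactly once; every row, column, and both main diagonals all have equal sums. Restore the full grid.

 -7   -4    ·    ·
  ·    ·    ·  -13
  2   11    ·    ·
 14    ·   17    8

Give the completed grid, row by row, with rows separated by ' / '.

-7 -4 26 23 / 29 32 -10 -13 / 2 11 5 20 / 14 -1 17 8

The 16 entries sum to 152, so each line sums to 152/4 = 38.
From row 4, 38 − (14 + 17 + 8) gives (4,2) = -1.
The remaining cell in column 1 is (2,1) = 38 − 9 = 29.
The remaining cell in column 2 is (2,2) = 38 − 6 = 32.
Main diagonal must total 38; the given cells sum to 33, so (3,3) = 5.
Row 2: 29 + 32 + (-13) + ? = 38, so (2,3) = -10.
Using row 3: 2 + 11 + 5 + ? → (3,4) = 38 − 18 = 20.
Column 3: -10 + 5 + 17 + ? = 38, so (1,3) = 26.
Using column 4: -13 + 20 + 8 + ? → (1,4) = 38 − 15 = 23.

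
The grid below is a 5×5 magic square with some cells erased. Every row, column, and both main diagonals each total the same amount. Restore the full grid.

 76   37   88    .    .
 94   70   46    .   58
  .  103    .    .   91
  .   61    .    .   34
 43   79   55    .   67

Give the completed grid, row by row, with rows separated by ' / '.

76 37 88 49 100 / 94 70 46 82 58 / 52 103 64 40 91 / 85 61 97 73 34 / 43 79 55 106 67

Column 2 is already complete: 37 + 70 + 103 + 61 + 79 = 350, so that is the magic constant.
From row 2, 350 − (94 + 70 + 46 + 58) gives (2,4) = 82.
From row 5, 350 − (43 + 79 + 55 + 67) gives (5,4) = 106.
Column 5 must total 350; the given cells sum to 250, so (1,5) = 100.
Anti-diagonal must total 350; the given cells sum to 286, so (3,3) = 64.
Using row 1: 76 + 37 + 88 + 100 + ? → (1,4) = 350 − 301 = 49.
Column 3 must total 350; the given cells sum to 253, so (4,3) = 97.
Main diagonal must total 350; the given cells sum to 277, so (4,4) = 73.
From row 4, 350 − (61 + 97 + 73 + 34) gives (4,1) = 85.
From column 1, 350 − (76 + 94 + 85 + 43) gives (3,1) = 52.
Using column 4: 49 + 82 + 73 + 106 + ? → (3,4) = 350 − 310 = 40.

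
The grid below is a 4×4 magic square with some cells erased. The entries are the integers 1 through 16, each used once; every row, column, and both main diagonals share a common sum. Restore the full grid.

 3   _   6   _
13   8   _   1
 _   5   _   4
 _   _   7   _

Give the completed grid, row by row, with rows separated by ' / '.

3 10 6 15 / 13 8 12 1 / 16 5 9 4 / 2 11 7 14

The entries are 1 through 16, which sum to 136, so each line sums to 136/4 = 34.
From row 2, 34 − (13 + 8 + 1) gives (2,3) = 12.
The remaining cell in column 3 is (3,3) = 34 − 25 = 9.
Main diagonal needs 34; the known cells sum to 20, so (4,4) = 14.
Row 3 needs 34; the known cells sum to 18, so (3,1) = 16.
The remaining cell in column 1 is (4,1) = 34 − 32 = 2.
Column 4 must total 34; the given cells sum to 19, so (1,4) = 15.
The remaining cell in row 1 is (1,2) = 34 − 24 = 10.
From row 4, 34 − (2 + 7 + 14) gives (4,2) = 11.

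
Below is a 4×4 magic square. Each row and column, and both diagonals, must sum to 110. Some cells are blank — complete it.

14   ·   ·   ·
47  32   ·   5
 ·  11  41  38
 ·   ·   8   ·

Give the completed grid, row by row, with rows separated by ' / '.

14 17 35 44 / 47 32 26 5 / 20 11 41 38 / 29 50 8 23

The remaining cell in row 2 is (2,3) = 110 − 84 = 26.
The remaining cell in row 3 is (3,1) = 110 − 90 = 20.
The remaining cell in column 1 is (4,1) = 110 − 81 = 29.
Column 3: 26 + 41 + 8 + ? = 110, so (1,3) = 35.
Main diagonal needs 110; the known cells sum to 87, so (4,4) = 23.
Anti-diagonal: 26 + 11 + 29 + ? = 110, so (1,4) = 44.
From row 1, 110 − (14 + 35 + 44) gives (1,2) = 17.
Row 4 needs 110; the known cells sum to 60, so (4,2) = 50.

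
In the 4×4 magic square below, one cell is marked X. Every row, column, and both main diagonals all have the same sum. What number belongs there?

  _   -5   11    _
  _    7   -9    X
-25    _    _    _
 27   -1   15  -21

35

Row 4 is complete and sums to 20; that is the magic constant.
From column 2, 20 − (-5 + 7 + (-1)) gives (3,2) = 19.
Column 3: 11 + (-9) + 15 + ? = 20, so (3,3) = 3.
From main diagonal, 20 − (7 + 3 + (-21)) gives (1,1) = 31.
Anti-diagonal needs 20; the known cells sum to 37, so (1,4) = -17.
Row 3 must total 20; the given cells sum to -3, so (3,4) = 23.
Using column 1: 31 + (-25) + 27 + ? → (2,1) = 20 − 33 = -13.
Column 4 must total 20; the given cells sum to -15, so (2,4) = 35.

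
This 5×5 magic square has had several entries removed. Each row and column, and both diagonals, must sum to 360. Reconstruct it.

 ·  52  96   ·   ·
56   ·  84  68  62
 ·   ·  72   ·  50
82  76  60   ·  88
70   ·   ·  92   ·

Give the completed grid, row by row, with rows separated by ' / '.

58 52 96 80 74 / 56 90 84 68 62 / 94 78 72 66 50 / 82 76 60 54 88 / 70 64 48 92 86

Row 2: 56 + 84 + 68 + 62 + ? = 360, so (2,2) = 90.
The remaining cell in row 4 is (4,4) = 360 − 306 = 54.
Column 3: 96 + 84 + 72 + 60 + ? = 360, so (5,3) = 48.
The remaining cell in anti-diagonal is (1,5) = 360 − 286 = 74.
Column 5: 74 + 62 + 50 + 88 + ? = 360, so (5,5) = 86.
From main diagonal, 360 − (90 + 72 + 54 + 86) gives (1,1) = 58.
Row 1 needs 360; the known cells sum to 280, so (1,4) = 80.
Row 5 must total 360; the given cells sum to 296, so (5,2) = 64.
Column 1 must total 360; the given cells sum to 266, so (3,1) = 94.
Using column 2: 52 + 90 + 76 + 64 + ? → (3,2) = 360 − 282 = 78.
Column 4 needs 360; the known cells sum to 294, so (3,4) = 66.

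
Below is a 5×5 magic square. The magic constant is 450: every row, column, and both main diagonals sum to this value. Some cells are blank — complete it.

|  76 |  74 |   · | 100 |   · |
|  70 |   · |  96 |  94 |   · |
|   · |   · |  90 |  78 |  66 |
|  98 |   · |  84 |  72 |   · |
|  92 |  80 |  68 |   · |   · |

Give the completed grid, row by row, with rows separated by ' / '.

Column 1 must total 450; the given cells sum to 336, so (3,1) = 114.
The remaining cell in column 3 is (1,3) = 450 − 338 = 112.
Column 4: 100 + 94 + 78 + 72 + ? = 450, so (5,4) = 106.
From row 1, 450 − (76 + 74 + 112 + 100) gives (1,5) = 88.
Row 3: 114 + 90 + 78 + 66 + ? = 450, so (3,2) = 102.
Row 5 needs 450; the known cells sum to 346, so (5,5) = 104.
The remaining cell in main diagonal is (2,2) = 450 − 342 = 108.
Using anti-diagonal: 88 + 94 + 90 + 92 + ? → (4,2) = 450 − 364 = 86.
Row 2 must total 450; the given cells sum to 368, so (2,5) = 82.
The remaining cell in row 4 is (4,5) = 450 − 340 = 110.

76 74 112 100 88 / 70 108 96 94 82 / 114 102 90 78 66 / 98 86 84 72 110 / 92 80 68 106 104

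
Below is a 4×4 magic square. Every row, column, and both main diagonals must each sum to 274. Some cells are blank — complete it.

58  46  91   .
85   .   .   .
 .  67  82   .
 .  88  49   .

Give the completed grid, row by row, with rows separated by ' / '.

58 46 91 79 / 85 73 52 64 / 55 67 82 70 / 76 88 49 61

Row 1 needs 274; the known cells sum to 195, so (1,4) = 79.
Using column 2: 46 + 67 + 88 + ? → (2,2) = 274 − 201 = 73.
Column 3 needs 274; the known cells sum to 222, so (2,3) = 52.
Main diagonal needs 274; the known cells sum to 213, so (4,4) = 61.
From anti-diagonal, 274 − (79 + 52 + 67) gives (4,1) = 76.
Row 2 must total 274; the given cells sum to 210, so (2,4) = 64.
Column 1: 58 + 85 + 76 + ? = 274, so (3,1) = 55.
Column 4 must total 274; the given cells sum to 204, so (3,4) = 70.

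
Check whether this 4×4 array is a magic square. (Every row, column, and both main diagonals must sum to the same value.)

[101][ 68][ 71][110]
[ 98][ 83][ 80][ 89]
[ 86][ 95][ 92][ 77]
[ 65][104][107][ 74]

Yes

Row 1: 101 + 68 + 71 + 110 = 350.
Row 2: 98 + 83 + 80 + 89 = 350.
Row 3: 86 + 95 + 92 + 77 = 350.
Row 4: 65 + 104 + 107 + 74 = 350.
Column 1: 101 + 98 + 86 + 65 = 350.
Column 2: 68 + 83 + 95 + 104 = 350.
Column 3: 71 + 80 + 92 + 107 = 350.
Column 4: 110 + 89 + 77 + 74 = 350.
Main diagonal: 101 + 83 + 92 + 74 = 350.
Anti-diagonal: 110 + 80 + 95 + 65 = 350.
All lines sum to 350.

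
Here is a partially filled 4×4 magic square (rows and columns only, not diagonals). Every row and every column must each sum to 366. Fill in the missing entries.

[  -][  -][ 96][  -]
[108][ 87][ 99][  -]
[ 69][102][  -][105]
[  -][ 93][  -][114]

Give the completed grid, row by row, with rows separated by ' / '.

111 84 96 75 / 108 87 99 72 / 69 102 90 105 / 78 93 81 114

Row 2: 108 + 87 + 99 + ? = 366, so (2,4) = 72.
Row 3 needs 366; the known cells sum to 276, so (3,3) = 90.
Column 2 needs 366; the known cells sum to 282, so (1,2) = 84.
Column 3: 96 + 99 + 90 + ? = 366, so (4,3) = 81.
Column 4 needs 366; the known cells sum to 291, so (1,4) = 75.
Row 1: 84 + 96 + 75 + ? = 366, so (1,1) = 111.
Using row 4: 93 + 81 + 114 + ? → (4,1) = 366 − 288 = 78.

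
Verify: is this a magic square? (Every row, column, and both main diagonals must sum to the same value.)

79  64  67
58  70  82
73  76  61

Yes

Row 1: 79 + 64 + 67 = 210.
Row 2: 58 + 70 + 82 = 210.
Row 3: 73 + 76 + 61 = 210.
Column 1: 79 + 58 + 73 = 210.
Column 2: 64 + 70 + 76 = 210.
Column 3: 67 + 82 + 61 = 210.
Main diagonal: 79 + 70 + 61 = 210.
Anti-diagonal: 67 + 70 + 73 = 210.
All lines sum to 210.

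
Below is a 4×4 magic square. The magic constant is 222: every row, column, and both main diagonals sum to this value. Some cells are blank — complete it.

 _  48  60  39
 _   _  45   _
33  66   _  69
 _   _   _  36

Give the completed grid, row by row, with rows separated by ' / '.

75 48 60 39 / 42 57 45 78 / 33 66 54 69 / 72 51 63 36

The remaining cell in row 1 is (1,1) = 222 − 147 = 75.
Row 3: 33 + 66 + 69 + ? = 222, so (3,3) = 54.
Using column 3: 60 + 45 + 54 + ? → (4,3) = 222 − 159 = 63.
Column 4 must total 222; the given cells sum to 144, so (2,4) = 78.
Using main diagonal: 75 + 54 + 36 + ? → (2,2) = 222 − 165 = 57.
Anti-diagonal must total 222; the given cells sum to 150, so (4,1) = 72.
Row 2 must total 222; the given cells sum to 180, so (2,1) = 42.
Using row 4: 72 + 63 + 36 + ? → (4,2) = 222 − 171 = 51.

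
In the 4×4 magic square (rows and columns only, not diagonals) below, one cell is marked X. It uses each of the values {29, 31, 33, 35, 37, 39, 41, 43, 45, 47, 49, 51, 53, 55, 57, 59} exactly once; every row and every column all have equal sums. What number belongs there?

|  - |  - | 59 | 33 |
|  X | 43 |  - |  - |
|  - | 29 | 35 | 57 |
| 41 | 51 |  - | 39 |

The 16 entries sum to 704, so each line sums to 704/4 = 176.
From row 3, 176 − (29 + 35 + 57) gives (3,1) = 55.
From row 4, 176 − (41 + 51 + 39) gives (4,3) = 45.
Using column 2: 43 + 29 + 51 + ? → (1,2) = 176 − 123 = 53.
Column 3 needs 176; the known cells sum to 139, so (2,3) = 37.
From column 4, 176 − (33 + 57 + 39) gives (2,4) = 47.
Using row 1: 53 + 59 + 33 + ? → (1,1) = 176 − 145 = 31.
The remaining cell in row 2 is (2,1) = 176 − 127 = 49.

49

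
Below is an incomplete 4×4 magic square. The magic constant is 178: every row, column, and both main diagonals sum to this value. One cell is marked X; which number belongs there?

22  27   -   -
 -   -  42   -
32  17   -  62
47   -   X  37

Row 3: 32 + 17 + 62 + ? = 178, so (3,3) = 67.
Column 1 needs 178; the known cells sum to 101, so (2,1) = 77.
Main diagonal needs 178; the known cells sum to 126, so (2,2) = 52.
Anti-diagonal: 42 + 17 + 47 + ? = 178, so (1,4) = 72.
Using row 1: 22 + 27 + 72 + ? → (1,3) = 178 − 121 = 57.
From row 2, 178 − (77 + 52 + 42) gives (2,4) = 7.
The remaining cell in column 2 is (4,2) = 178 − 96 = 82.
From column 3, 178 − (57 + 42 + 67) gives (4,3) = 12.

12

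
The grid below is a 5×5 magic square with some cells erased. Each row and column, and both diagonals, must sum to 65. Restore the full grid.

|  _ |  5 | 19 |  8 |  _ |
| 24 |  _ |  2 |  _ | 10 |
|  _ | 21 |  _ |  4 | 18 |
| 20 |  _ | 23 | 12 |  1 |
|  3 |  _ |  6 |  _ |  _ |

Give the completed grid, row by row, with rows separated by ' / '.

11 5 19 8 22 / 24 13 2 16 10 / 7 21 15 4 18 / 20 9 23 12 1 / 3 17 6 25 14

Row 4 must total 65; the given cells sum to 56, so (4,2) = 9.
Column 3 needs 65; the known cells sum to 50, so (3,3) = 15.
Using row 3: 21 + 15 + 4 + 18 + ? → (3,1) = 65 − 58 = 7.
Column 1 must total 65; the given cells sum to 54, so (1,1) = 11.
From row 1, 65 − (11 + 5 + 19 + 8) gives (1,5) = 22.
Column 5 needs 65; the known cells sum to 51, so (5,5) = 14.
From main diagonal, 65 − (11 + 15 + 12 + 14) gives (2,2) = 13.
The remaining cell in anti-diagonal is (2,4) = 65 − 49 = 16.
Column 2: 5 + 13 + 21 + 9 + ? = 65, so (5,2) = 17.
Column 4: 8 + 16 + 4 + 12 + ? = 65, so (5,4) = 25.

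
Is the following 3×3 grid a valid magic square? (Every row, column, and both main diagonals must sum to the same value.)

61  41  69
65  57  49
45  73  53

Yes

Row 1: 61 + 41 + 69 = 171.
Row 2: 65 + 57 + 49 = 171.
Row 3: 45 + 73 + 53 = 171.
Column 1: 61 + 65 + 45 = 171.
Column 2: 41 + 57 + 73 = 171.
Column 3: 69 + 49 + 53 = 171.
Main diagonal: 61 + 57 + 53 = 171.
Anti-diagonal: 69 + 57 + 45 = 171.
All lines sum to 171.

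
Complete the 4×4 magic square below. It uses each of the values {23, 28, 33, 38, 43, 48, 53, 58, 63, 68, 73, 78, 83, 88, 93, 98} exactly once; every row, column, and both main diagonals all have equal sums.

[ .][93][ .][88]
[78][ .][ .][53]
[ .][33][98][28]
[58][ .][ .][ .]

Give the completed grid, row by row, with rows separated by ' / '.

23 93 38 88 / 78 48 63 53 / 83 33 98 28 / 58 68 43 73

The 16 entries sum to 968, so each line sums to 968/4 = 242.
Row 3 must total 242; the given cells sum to 159, so (3,1) = 83.
Column 1 must total 242; the given cells sum to 219, so (1,1) = 23.
Column 4 must total 242; the given cells sum to 169, so (4,4) = 73.
The remaining cell in main diagonal is (2,2) = 242 − 194 = 48.
Anti-diagonal: 88 + 33 + 58 + ? = 242, so (2,3) = 63.
Using row 1: 23 + 93 + 88 + ? → (1,3) = 242 − 204 = 38.
From column 2, 242 − (93 + 48 + 33) gives (4,2) = 68.
Using column 3: 38 + 63 + 98 + ? → (4,3) = 242 − 199 = 43.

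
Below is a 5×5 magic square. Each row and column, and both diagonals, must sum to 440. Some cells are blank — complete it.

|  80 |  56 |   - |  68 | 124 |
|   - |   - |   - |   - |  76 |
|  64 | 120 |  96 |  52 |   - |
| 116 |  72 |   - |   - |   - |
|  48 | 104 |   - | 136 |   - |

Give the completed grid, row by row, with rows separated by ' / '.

80 56 112 68 124 / 132 88 44 100 76 / 64 120 96 52 108 / 116 72 128 84 40 / 48 104 60 136 92

Using row 1: 80 + 56 + 68 + 124 + ? → (1,3) = 440 − 328 = 112.
Row 3: 64 + 120 + 96 + 52 + ? = 440, so (3,5) = 108.
Column 1: 80 + 64 + 116 + 48 + ? = 440, so (2,1) = 132.
The remaining cell in column 2 is (2,2) = 440 − 352 = 88.
The remaining cell in anti-diagonal is (2,4) = 440 − 340 = 100.
Using row 2: 132 + 88 + 100 + 76 + ? → (2,3) = 440 − 396 = 44.
The remaining cell in column 4 is (4,4) = 440 − 356 = 84.
From main diagonal, 440 − (80 + 88 + 96 + 84) gives (5,5) = 92.
Row 5 must total 440; the given cells sum to 380, so (5,3) = 60.
Column 3 needs 440; the known cells sum to 312, so (4,3) = 128.
Column 5 needs 440; the known cells sum to 400, so (4,5) = 40.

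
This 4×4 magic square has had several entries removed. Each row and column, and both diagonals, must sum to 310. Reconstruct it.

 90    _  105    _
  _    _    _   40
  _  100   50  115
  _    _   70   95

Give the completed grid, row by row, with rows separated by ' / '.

90 55 105 60 / 110 75 85 40 / 45 100 50 115 / 65 80 70 95

The remaining cell in row 3 is (3,1) = 310 − 265 = 45.
Column 3 must total 310; the given cells sum to 225, so (2,3) = 85.
From column 4, 310 − (40 + 115 + 95) gives (1,4) = 60.
From main diagonal, 310 − (90 + 50 + 95) gives (2,2) = 75.
Anti-diagonal must total 310; the given cells sum to 245, so (4,1) = 65.
Row 1 needs 310; the known cells sum to 255, so (1,2) = 55.
Row 2: 75 + 85 + 40 + ? = 310, so (2,1) = 110.
Using row 4: 65 + 70 + 95 + ? → (4,2) = 310 − 230 = 80.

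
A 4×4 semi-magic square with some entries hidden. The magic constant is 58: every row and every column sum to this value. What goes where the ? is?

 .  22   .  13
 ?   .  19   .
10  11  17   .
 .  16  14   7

Using row 3: 10 + 11 + 17 + ? → (3,4) = 58 − 38 = 20.
Using row 4: 16 + 14 + 7 + ? → (4,1) = 58 − 37 = 21.
Column 2 must total 58; the given cells sum to 49, so (2,2) = 9.
Using column 3: 19 + 17 + 14 + ? → (1,3) = 58 − 50 = 8.
Column 4 must total 58; the given cells sum to 40, so (2,4) = 18.
From row 1, 58 − (22 + 8 + 13) gives (1,1) = 15.
Row 2 must total 58; the given cells sum to 46, so (2,1) = 12.

12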